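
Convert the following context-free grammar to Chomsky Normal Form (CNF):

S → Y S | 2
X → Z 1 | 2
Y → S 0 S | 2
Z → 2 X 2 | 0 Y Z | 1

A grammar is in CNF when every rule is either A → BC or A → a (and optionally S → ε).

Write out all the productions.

S → 2; T1 → 1; X → 2; T0 → 0; Y → 2; T2 → 2; Z → 1; S → Y S; X → Z T1; Y → S X0; X0 → T0 S; Z → T2 X1; X1 → X T2; Z → T0 X2; X2 → Y Z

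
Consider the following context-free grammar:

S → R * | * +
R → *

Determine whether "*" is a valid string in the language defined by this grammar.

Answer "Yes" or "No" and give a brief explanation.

No - no valid derivation exists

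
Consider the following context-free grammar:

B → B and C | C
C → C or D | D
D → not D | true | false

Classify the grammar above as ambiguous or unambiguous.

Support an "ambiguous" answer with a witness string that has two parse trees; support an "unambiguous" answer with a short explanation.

Unambiguous - every string in the language has a unique parse tree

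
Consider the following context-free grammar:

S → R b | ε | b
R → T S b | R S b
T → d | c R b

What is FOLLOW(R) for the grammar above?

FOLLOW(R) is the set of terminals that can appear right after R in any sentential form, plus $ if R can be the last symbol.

We compute FOLLOW(R) using the standard algorithm.
FOLLOW(S) starts with {$}.
FIRST(R) = {c, d}
FIRST(S) = {b, c, d, ε}
FIRST(T) = {c, d}
FOLLOW(R) = {b, c, d}
FOLLOW(S) = {$, b}
FOLLOW(T) = {b, c, d}
Therefore, FOLLOW(R) = {b, c, d}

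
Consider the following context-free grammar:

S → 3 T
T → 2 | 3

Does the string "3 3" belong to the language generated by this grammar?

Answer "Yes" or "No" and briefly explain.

Yes - a valid derivation exists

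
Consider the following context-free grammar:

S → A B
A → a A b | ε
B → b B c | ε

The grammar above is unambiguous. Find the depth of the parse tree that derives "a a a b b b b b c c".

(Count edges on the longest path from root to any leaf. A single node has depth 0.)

5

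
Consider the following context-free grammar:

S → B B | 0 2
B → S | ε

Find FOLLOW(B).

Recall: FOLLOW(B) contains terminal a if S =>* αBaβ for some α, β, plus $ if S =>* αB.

We compute FOLLOW(B) using the standard algorithm.
FOLLOW(S) starts with {$}.
FIRST(B) = {0, ε}
FIRST(S) = {0, ε}
FOLLOW(B) = {$, 0}
FOLLOW(S) = {$, 0}
Therefore, FOLLOW(B) = {$, 0}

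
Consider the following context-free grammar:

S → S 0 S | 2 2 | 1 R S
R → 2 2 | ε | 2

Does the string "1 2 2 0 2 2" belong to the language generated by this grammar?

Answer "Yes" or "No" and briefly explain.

Yes - a valid derivation exists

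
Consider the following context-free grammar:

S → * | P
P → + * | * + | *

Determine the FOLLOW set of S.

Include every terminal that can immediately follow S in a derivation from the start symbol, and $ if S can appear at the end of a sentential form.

We compute FOLLOW(S) using the standard algorithm.
FOLLOW(S) starts with {$}.
FIRST(P) = {*, +}
FIRST(S) = {*, +}
FOLLOW(P) = {$}
FOLLOW(S) = {$}
Therefore, FOLLOW(S) = {$}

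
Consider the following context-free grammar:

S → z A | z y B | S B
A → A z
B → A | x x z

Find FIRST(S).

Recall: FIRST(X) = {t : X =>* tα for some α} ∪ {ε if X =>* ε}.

We compute FIRST(S) using the standard algorithm.
FIRST(A) = {}
FIRST(B) = {x}
FIRST(S) = {z}
Therefore, FIRST(S) = {z}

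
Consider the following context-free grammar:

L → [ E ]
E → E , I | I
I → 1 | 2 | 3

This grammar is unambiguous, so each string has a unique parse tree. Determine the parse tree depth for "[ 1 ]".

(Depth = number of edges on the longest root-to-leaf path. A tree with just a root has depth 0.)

3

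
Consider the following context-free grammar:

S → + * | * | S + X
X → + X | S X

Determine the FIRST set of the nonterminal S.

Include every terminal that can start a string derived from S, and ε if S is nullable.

We compute FIRST(S) using the standard algorithm.
FIRST(S) = {*, +}
FIRST(X) = {*, +}
Therefore, FIRST(S) = {*, +}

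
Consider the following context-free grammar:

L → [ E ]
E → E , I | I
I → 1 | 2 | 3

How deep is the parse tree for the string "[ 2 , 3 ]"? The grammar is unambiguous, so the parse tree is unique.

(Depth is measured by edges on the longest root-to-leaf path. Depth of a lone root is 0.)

4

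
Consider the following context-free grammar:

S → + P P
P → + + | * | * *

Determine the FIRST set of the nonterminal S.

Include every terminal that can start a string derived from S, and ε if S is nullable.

We compute FIRST(S) using the standard algorithm.
FIRST(P) = {*, +}
FIRST(S) = {+}
Therefore, FIRST(S) = {+}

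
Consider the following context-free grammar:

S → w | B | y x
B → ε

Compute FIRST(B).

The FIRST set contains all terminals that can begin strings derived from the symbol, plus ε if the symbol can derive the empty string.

We compute FIRST(B) using the standard algorithm.
FIRST(B) = {ε}
FIRST(S) = {w, y, ε}
Therefore, FIRST(B) = {ε}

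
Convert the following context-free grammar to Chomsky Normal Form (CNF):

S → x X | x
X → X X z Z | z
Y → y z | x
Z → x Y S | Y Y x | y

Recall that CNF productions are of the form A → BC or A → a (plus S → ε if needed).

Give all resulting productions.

TX → x; S → x; TZ → z; X → z; TY → y; Y → x; Z → y; S → TX X; X → X X0; X0 → X X1; X1 → TZ Z; Y → TY TZ; Z → TX X2; X2 → Y S; Z → Y X3; X3 → Y TX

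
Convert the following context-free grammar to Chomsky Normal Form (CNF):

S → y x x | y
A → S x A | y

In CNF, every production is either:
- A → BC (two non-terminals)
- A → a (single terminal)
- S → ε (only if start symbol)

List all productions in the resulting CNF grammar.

TY → y; TX → x; S → y; A → y; S → TY X0; X0 → TX TX; A → S X1; X1 → TX A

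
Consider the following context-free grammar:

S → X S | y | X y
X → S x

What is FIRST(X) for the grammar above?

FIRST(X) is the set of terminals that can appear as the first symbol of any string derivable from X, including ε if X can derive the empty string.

We compute FIRST(X) using the standard algorithm.
FIRST(S) = {y}
FIRST(X) = {y}
Therefore, FIRST(X) = {y}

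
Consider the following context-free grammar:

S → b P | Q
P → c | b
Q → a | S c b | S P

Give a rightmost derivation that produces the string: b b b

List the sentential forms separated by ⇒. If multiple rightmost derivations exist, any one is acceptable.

S ⇒ Q ⇒ S P ⇒ S b ⇒ b P b ⇒ b b b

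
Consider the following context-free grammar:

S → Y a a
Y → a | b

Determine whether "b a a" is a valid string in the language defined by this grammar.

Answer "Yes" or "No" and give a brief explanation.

Yes - a valid derivation exists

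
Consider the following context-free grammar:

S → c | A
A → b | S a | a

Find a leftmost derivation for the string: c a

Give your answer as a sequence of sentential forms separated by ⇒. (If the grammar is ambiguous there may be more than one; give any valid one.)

S ⇒ A ⇒ S a ⇒ c a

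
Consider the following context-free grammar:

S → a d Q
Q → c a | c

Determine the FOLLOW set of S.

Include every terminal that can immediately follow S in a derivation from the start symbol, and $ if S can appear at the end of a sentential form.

We compute FOLLOW(S) using the standard algorithm.
FOLLOW(S) starts with {$}.
FIRST(Q) = {c}
FIRST(S) = {a}
FOLLOW(Q) = {$}
FOLLOW(S) = {$}
Therefore, FOLLOW(S) = {$}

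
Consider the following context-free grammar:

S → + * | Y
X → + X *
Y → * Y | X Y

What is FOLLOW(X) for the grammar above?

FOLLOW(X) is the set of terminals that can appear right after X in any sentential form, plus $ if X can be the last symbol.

We compute FOLLOW(X) using the standard algorithm.
FOLLOW(S) starts with {$}.
FIRST(S) = {*, +}
FIRST(X) = {+}
FIRST(Y) = {*, +}
FOLLOW(S) = {$}
FOLLOW(X) = {*, +}
FOLLOW(Y) = {$}
Therefore, FOLLOW(X) = {*, +}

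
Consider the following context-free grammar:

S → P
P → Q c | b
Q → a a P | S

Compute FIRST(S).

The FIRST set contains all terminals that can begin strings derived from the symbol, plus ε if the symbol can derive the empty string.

We compute FIRST(S) using the standard algorithm.
FIRST(P) = {a, b}
FIRST(Q) = {a, b}
FIRST(S) = {a, b}
Therefore, FIRST(S) = {a, b}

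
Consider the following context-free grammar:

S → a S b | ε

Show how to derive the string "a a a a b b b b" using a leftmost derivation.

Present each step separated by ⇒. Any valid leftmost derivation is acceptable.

S ⇒ a S b ⇒ a a S b b ⇒ a a a S b b b ⇒ a a a a S b b b b ⇒ a a a a b b b b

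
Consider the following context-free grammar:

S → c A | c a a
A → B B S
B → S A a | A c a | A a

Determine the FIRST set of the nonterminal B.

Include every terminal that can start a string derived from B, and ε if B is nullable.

We compute FIRST(B) using the standard algorithm.
FIRST(A) = {c}
FIRST(B) = {c}
FIRST(S) = {c}
Therefore, FIRST(B) = {c}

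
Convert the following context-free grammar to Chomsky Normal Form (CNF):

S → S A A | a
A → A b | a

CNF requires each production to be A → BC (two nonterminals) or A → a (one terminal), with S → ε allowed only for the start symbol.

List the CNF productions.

S → a; TB → b; A → a; S → S X0; X0 → A A; A → A TB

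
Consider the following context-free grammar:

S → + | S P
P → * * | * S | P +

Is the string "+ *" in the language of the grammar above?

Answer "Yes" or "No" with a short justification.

No - no valid derivation exists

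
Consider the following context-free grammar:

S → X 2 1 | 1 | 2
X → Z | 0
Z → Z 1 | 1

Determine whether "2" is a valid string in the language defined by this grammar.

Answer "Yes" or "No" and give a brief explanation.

Yes - a valid derivation exists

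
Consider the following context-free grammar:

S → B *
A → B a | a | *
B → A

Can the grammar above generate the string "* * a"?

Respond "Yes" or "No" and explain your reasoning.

No - no valid derivation exists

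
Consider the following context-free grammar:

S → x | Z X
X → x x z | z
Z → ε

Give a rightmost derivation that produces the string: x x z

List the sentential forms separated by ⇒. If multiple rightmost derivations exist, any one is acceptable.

S ⇒ Z X ⇒ Z x x z ⇒ x x z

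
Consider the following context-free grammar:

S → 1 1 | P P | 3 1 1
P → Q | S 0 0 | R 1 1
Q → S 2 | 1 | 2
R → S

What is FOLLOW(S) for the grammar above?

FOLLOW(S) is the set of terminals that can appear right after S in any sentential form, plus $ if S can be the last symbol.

We compute FOLLOW(S) using the standard algorithm.
FOLLOW(S) starts with {$}.
FIRST(P) = {1, 2, 3}
FIRST(Q) = {1, 2, 3}
FIRST(R) = {1, 2, 3}
FIRST(S) = {1, 2, 3}
FOLLOW(P) = {$, 0, 1, 2, 3}
FOLLOW(Q) = {$, 0, 1, 2, 3}
FOLLOW(R) = {1}
FOLLOW(S) = {$, 0, 1, 2}
Therefore, FOLLOW(S) = {$, 0, 1, 2}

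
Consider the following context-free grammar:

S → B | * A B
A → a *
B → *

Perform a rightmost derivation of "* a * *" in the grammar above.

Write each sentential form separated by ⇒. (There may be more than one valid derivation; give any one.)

S ⇒ * A B ⇒ * A * ⇒ * a * *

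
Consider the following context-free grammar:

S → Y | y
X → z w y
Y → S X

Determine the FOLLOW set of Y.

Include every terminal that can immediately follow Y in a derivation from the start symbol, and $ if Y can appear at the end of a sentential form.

We compute FOLLOW(Y) using the standard algorithm.
FOLLOW(S) starts with {$}.
FIRST(S) = {y}
FIRST(X) = {z}
FIRST(Y) = {y}
FOLLOW(S) = {$, z}
FOLLOW(X) = {$, z}
FOLLOW(Y) = {$, z}
Therefore, FOLLOW(Y) = {$, z}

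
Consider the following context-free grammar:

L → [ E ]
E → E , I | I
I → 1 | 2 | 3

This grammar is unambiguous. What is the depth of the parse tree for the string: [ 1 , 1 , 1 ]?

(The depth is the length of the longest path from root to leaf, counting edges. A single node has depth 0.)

5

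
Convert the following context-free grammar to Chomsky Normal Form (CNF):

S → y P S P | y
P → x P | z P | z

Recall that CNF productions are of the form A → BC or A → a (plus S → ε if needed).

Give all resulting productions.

TY → y; S → y; TX → x; TZ → z; P → z; S → TY X0; X0 → P X1; X1 → S P; P → TX P; P → TZ P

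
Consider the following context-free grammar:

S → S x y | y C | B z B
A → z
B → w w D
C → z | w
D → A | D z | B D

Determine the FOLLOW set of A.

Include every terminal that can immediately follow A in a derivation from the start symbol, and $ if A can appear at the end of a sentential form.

We compute FOLLOW(A) using the standard algorithm.
FOLLOW(S) starts with {$}.
FIRST(A) = {z}
FIRST(B) = {w}
FIRST(C) = {w, z}
FIRST(D) = {w, z}
FIRST(S) = {w, y}
FOLLOW(A) = {$, w, x, z}
FOLLOW(B) = {$, w, x, z}
FOLLOW(C) = {$, x}
FOLLOW(D) = {$, w, x, z}
FOLLOW(S) = {$, x}
Therefore, FOLLOW(A) = {$, w, x, z}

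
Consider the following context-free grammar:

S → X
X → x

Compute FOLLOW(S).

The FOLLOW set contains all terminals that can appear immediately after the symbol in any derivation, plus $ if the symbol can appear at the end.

We compute FOLLOW(S) using the standard algorithm.
FOLLOW(S) starts with {$}.
FIRST(S) = {x}
FIRST(X) = {x}
FOLLOW(S) = {$}
FOLLOW(X) = {$}
Therefore, FOLLOW(S) = {$}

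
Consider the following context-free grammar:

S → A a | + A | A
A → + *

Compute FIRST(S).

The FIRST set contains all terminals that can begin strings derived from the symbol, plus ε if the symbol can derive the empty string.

We compute FIRST(S) using the standard algorithm.
FIRST(A) = {+}
FIRST(S) = {+}
Therefore, FIRST(S) = {+}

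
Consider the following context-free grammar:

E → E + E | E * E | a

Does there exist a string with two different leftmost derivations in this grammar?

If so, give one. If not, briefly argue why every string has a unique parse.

Yes - the string 'a + a + a + a * a' has two distinct leftmost derivations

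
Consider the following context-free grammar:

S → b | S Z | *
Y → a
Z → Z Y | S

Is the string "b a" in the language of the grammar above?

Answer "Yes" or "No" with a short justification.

No - no valid derivation exists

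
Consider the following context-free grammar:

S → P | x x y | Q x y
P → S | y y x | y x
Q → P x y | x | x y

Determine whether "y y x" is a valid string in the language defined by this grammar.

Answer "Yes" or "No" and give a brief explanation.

Yes - a valid derivation exists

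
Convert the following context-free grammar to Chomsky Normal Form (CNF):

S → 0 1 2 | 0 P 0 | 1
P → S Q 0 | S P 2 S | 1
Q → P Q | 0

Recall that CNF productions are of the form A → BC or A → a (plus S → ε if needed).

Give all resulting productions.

T0 → 0; T1 → 1; T2 → 2; S → 1; P → 1; Q → 0; S → T0 X0; X0 → T1 T2; S → T0 X1; X1 → P T0; P → S X2; X2 → Q T0; P → S X3; X3 → P X4; X4 → T2 S; Q → P Q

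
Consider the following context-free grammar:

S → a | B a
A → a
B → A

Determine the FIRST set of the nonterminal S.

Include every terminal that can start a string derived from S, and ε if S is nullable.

We compute FIRST(S) using the standard algorithm.
FIRST(A) = {a}
FIRST(B) = {a}
FIRST(S) = {a}
Therefore, FIRST(S) = {a}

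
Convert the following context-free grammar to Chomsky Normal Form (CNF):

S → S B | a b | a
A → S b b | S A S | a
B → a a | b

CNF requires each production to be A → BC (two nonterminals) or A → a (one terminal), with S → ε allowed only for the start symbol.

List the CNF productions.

TA → a; TB → b; S → a; A → a; B → b; S → S B; S → TA TB; A → S X0; X0 → TB TB; A → S X1; X1 → A S; B → TA TA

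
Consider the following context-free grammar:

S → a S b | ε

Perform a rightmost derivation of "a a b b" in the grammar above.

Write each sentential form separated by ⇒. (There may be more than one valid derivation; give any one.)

S ⇒ a S b ⇒ a a S b b ⇒ a a b b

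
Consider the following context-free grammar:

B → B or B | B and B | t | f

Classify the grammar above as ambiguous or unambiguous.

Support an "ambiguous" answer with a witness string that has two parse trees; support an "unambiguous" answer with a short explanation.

Ambiguous - the string 't and f or f or f and t or f' has two distinct parse trees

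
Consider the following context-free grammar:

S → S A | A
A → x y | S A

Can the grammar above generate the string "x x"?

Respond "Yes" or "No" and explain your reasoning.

No - no valid derivation exists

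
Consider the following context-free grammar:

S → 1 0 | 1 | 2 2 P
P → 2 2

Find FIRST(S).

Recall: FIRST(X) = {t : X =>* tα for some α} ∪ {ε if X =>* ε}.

We compute FIRST(S) using the standard algorithm.
FIRST(P) = {2}
FIRST(S) = {1, 2}
Therefore, FIRST(S) = {1, 2}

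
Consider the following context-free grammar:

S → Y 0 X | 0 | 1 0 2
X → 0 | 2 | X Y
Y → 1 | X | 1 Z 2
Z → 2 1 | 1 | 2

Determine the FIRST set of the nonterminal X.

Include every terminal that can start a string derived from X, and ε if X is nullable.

We compute FIRST(X) using the standard algorithm.
FIRST(S) = {0, 1, 2}
FIRST(X) = {0, 2}
FIRST(Y) = {0, 1, 2}
FIRST(Z) = {1, 2}
Therefore, FIRST(X) = {0, 2}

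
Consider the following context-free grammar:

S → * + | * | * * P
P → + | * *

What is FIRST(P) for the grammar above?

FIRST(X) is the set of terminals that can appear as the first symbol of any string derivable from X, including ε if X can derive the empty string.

We compute FIRST(P) using the standard algorithm.
FIRST(P) = {*, +}
FIRST(S) = {*}
Therefore, FIRST(P) = {*, +}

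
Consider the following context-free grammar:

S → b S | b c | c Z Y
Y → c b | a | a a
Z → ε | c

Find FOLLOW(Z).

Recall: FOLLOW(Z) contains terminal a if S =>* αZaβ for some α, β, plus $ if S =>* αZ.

We compute FOLLOW(Z) using the standard algorithm.
FOLLOW(S) starts with {$}.
FIRST(S) = {b, c}
FIRST(Y) = {a, c}
FIRST(Z) = {c, ε}
FOLLOW(S) = {$}
FOLLOW(Y) = {$}
FOLLOW(Z) = {a, c}
Therefore, FOLLOW(Z) = {a, c}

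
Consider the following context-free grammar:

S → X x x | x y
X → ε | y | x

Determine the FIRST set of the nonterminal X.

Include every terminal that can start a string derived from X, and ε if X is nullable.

We compute FIRST(X) using the standard algorithm.
FIRST(S) = {x, y}
FIRST(X) = {x, y, ε}
Therefore, FIRST(X) = {x, y, ε}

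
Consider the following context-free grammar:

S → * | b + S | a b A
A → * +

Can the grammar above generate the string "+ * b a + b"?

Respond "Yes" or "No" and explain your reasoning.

No - no valid derivation exists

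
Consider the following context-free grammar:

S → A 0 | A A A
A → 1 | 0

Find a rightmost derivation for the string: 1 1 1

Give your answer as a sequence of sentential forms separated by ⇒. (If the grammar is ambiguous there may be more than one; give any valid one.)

S ⇒ A A A ⇒ A A 1 ⇒ A 1 1 ⇒ 1 1 1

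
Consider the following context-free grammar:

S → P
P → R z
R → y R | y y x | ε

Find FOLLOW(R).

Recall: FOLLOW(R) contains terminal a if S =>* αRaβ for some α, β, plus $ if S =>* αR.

We compute FOLLOW(R) using the standard algorithm.
FOLLOW(S) starts with {$}.
FIRST(P) = {y, z}
FIRST(R) = {y, ε}
FIRST(S) = {y, z}
FOLLOW(P) = {$}
FOLLOW(R) = {z}
FOLLOW(S) = {$}
Therefore, FOLLOW(R) = {z}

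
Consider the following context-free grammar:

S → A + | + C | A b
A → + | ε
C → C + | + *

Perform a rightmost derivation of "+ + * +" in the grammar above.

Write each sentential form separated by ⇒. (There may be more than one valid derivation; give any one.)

S ⇒ + C ⇒ + C + ⇒ + + * +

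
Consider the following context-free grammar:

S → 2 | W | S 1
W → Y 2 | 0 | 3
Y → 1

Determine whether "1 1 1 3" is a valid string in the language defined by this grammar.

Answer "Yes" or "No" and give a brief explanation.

No - no valid derivation exists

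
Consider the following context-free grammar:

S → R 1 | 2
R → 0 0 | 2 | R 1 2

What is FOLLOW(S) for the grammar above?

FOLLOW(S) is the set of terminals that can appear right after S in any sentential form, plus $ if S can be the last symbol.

We compute FOLLOW(S) using the standard algorithm.
FOLLOW(S) starts with {$}.
FIRST(R) = {0, 2}
FIRST(S) = {0, 2}
FOLLOW(R) = {1}
FOLLOW(S) = {$}
Therefore, FOLLOW(S) = {$}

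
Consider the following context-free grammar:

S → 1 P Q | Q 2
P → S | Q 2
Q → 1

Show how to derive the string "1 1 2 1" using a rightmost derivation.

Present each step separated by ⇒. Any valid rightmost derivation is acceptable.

S ⇒ 1 P Q ⇒ 1 P 1 ⇒ 1 Q 2 1 ⇒ 1 1 2 1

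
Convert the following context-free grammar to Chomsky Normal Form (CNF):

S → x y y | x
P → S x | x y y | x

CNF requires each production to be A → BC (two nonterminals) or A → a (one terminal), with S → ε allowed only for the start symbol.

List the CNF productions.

TX → x; TY → y; S → x; P → x; S → TX X0; X0 → TY TY; P → S TX; P → TX X1; X1 → TY TY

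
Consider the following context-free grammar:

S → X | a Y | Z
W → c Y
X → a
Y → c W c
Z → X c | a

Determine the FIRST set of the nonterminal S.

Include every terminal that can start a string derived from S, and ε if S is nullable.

We compute FIRST(S) using the standard algorithm.
FIRST(S) = {a}
FIRST(W) = {c}
FIRST(X) = {a}
FIRST(Y) = {c}
FIRST(Z) = {a}
Therefore, FIRST(S) = {a}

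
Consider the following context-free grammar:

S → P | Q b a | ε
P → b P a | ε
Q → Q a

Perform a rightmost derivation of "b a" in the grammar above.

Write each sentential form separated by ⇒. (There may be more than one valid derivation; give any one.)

S ⇒ P ⇒ b P a ⇒ b a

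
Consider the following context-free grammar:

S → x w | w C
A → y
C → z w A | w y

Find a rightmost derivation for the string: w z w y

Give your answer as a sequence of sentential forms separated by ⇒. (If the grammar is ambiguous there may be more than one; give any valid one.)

S ⇒ w C ⇒ w z w A ⇒ w z w y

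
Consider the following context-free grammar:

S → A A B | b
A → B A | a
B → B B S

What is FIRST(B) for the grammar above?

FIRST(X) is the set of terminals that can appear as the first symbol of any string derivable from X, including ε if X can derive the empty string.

We compute FIRST(B) using the standard algorithm.
FIRST(A) = {a}
FIRST(B) = {}
FIRST(S) = {a, b}
Therefore, FIRST(B) = {}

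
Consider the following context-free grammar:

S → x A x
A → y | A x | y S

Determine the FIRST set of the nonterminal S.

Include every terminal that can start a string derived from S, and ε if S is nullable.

We compute FIRST(S) using the standard algorithm.
FIRST(A) = {y}
FIRST(S) = {x}
Therefore, FIRST(S) = {x}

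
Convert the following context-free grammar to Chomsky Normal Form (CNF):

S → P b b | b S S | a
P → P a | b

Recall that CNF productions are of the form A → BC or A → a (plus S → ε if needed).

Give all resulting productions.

TB → b; S → a; TA → a; P → b; S → P X0; X0 → TB TB; S → TB X1; X1 → S S; P → P TA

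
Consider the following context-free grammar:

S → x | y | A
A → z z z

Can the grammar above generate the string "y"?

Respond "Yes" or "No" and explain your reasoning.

Yes - a valid derivation exists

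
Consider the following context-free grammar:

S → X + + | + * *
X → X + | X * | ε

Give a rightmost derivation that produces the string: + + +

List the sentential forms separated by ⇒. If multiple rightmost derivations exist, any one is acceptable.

S ⇒ X + + ⇒ X + + + ⇒ + + +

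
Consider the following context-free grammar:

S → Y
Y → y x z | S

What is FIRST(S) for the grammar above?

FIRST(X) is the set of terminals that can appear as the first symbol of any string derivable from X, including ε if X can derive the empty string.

We compute FIRST(S) using the standard algorithm.
FIRST(S) = {y}
FIRST(Y) = {y}
Therefore, FIRST(S) = {y}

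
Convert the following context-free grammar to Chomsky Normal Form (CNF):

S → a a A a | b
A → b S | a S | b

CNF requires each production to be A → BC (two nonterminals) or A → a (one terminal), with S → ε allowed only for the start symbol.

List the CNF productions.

TA → a; S → b; TB → b; A → b; S → TA X0; X0 → TA X1; X1 → A TA; A → TB S; A → TA S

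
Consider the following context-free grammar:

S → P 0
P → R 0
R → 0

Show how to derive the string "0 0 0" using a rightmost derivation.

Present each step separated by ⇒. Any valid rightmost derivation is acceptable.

S ⇒ P 0 ⇒ R 0 0 ⇒ 0 0 0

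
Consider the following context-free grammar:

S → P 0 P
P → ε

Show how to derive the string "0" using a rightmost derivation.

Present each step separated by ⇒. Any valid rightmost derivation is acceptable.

S ⇒ P 0 P ⇒ P 0 ⇒ 0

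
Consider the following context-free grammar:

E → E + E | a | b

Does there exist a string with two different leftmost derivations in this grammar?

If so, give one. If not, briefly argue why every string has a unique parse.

Yes - the string 'b + b + a + b + b' has two distinct leftmost derivations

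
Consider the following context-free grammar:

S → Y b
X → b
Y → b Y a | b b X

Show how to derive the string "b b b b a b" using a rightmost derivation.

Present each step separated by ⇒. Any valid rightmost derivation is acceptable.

S ⇒ Y b ⇒ b Y a b ⇒ b b b X a b ⇒ b b b b a b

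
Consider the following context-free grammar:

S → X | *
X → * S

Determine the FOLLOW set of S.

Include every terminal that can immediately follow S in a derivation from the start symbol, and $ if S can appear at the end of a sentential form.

We compute FOLLOW(S) using the standard algorithm.
FOLLOW(S) starts with {$}.
FIRST(S) = {*}
FIRST(X) = {*}
FOLLOW(S) = {$}
FOLLOW(X) = {$}
Therefore, FOLLOW(S) = {$}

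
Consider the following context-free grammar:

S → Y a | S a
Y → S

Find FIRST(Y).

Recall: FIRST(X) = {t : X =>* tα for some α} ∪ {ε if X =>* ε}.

We compute FIRST(Y) using the standard algorithm.
FIRST(S) = {}
FIRST(Y) = {}
Therefore, FIRST(Y) = {}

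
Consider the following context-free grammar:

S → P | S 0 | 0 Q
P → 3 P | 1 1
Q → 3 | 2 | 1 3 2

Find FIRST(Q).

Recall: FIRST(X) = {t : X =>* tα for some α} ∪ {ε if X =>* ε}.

We compute FIRST(Q) using the standard algorithm.
FIRST(P) = {1, 3}
FIRST(Q) = {1, 2, 3}
FIRST(S) = {0, 1, 3}
Therefore, FIRST(Q) = {1, 2, 3}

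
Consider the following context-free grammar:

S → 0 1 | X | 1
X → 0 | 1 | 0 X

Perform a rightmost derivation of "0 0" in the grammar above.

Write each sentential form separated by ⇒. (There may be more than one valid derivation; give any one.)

S ⇒ X ⇒ 0 X ⇒ 0 0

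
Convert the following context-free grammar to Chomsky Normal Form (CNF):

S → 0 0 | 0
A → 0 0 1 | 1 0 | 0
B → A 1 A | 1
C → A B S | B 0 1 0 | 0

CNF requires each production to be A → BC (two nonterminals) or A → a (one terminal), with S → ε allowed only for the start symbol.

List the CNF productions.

T0 → 0; S → 0; T1 → 1; A → 0; B → 1; C → 0; S → T0 T0; A → T0 X0; X0 → T0 T1; A → T1 T0; B → A X1; X1 → T1 A; C → A X2; X2 → B S; C → B X3; X3 → T0 X4; X4 → T1 T0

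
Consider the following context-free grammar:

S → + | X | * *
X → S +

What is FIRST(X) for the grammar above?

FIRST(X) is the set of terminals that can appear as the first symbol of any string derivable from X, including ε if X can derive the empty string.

We compute FIRST(X) using the standard algorithm.
FIRST(S) = {*, +}
FIRST(X) = {*, +}
Therefore, FIRST(X) = {*, +}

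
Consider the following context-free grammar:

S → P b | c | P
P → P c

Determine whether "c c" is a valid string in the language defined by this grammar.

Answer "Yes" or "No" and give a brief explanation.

No - no valid derivation exists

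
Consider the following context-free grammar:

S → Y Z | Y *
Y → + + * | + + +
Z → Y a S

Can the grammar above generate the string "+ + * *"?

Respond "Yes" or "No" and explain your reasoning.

Yes - a valid derivation exists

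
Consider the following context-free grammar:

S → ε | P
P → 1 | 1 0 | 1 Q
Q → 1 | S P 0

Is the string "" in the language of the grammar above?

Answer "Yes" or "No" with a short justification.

Yes - a valid derivation exists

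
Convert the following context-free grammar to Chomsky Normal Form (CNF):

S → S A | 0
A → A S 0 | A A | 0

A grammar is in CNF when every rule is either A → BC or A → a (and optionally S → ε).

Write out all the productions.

S → 0; T0 → 0; A → 0; S → S A; A → A X0; X0 → S T0; A → A A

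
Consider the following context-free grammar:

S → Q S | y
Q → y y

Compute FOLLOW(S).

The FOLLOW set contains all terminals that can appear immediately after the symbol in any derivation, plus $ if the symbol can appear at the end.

We compute FOLLOW(S) using the standard algorithm.
FOLLOW(S) starts with {$}.
FIRST(Q) = {y}
FIRST(S) = {y}
FOLLOW(Q) = {y}
FOLLOW(S) = {$}
Therefore, FOLLOW(S) = {$}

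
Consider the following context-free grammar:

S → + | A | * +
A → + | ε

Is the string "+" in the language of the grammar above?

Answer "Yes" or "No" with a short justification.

Yes - a valid derivation exists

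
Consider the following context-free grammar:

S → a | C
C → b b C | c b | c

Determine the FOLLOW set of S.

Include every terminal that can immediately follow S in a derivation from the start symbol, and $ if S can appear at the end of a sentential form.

We compute FOLLOW(S) using the standard algorithm.
FOLLOW(S) starts with {$}.
FIRST(C) = {b, c}
FIRST(S) = {a, b, c}
FOLLOW(C) = {$}
FOLLOW(S) = {$}
Therefore, FOLLOW(S) = {$}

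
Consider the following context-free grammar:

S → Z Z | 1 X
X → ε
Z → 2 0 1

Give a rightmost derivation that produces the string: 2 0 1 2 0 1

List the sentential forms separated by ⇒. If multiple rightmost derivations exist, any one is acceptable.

S ⇒ Z Z ⇒ Z 2 0 1 ⇒ 2 0 1 2 0 1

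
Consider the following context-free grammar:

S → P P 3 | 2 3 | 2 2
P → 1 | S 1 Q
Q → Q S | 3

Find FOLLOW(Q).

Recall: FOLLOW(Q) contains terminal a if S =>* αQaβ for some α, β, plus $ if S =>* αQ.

We compute FOLLOW(Q) using the standard algorithm.
FOLLOW(S) starts with {$}.
FIRST(P) = {1, 2}
FIRST(Q) = {3}
FIRST(S) = {1, 2}
FOLLOW(P) = {1, 2, 3}
FOLLOW(Q) = {1, 2, 3}
FOLLOW(S) = {$, 1, 2, 3}
Therefore, FOLLOW(Q) = {1, 2, 3}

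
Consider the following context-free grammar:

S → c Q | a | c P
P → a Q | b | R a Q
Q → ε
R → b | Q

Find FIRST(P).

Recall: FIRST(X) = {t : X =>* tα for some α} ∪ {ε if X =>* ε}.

We compute FIRST(P) using the standard algorithm.
FIRST(P) = {a, b}
FIRST(Q) = {ε}
FIRST(R) = {b, ε}
FIRST(S) = {a, c}
Therefore, FIRST(P) = {a, b}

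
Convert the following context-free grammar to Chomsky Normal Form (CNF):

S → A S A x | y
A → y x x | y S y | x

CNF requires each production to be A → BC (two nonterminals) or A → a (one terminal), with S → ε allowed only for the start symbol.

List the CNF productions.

TX → x; S → y; TY → y; A → x; S → A X0; X0 → S X1; X1 → A TX; A → TY X2; X2 → TX TX; A → TY X3; X3 → S TY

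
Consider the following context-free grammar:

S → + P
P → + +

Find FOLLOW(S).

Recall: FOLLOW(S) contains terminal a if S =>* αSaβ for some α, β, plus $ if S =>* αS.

We compute FOLLOW(S) using the standard algorithm.
FOLLOW(S) starts with {$}.
FIRST(P) = {+}
FIRST(S) = {+}
FOLLOW(P) = {$}
FOLLOW(S) = {$}
Therefore, FOLLOW(S) = {$}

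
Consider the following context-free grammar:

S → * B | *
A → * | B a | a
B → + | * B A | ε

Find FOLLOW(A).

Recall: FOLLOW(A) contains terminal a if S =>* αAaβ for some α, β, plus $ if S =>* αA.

We compute FOLLOW(A) using the standard algorithm.
FOLLOW(S) starts with {$}.
FIRST(A) = {*, +, a}
FIRST(B) = {*, +, ε}
FIRST(S) = {*}
FOLLOW(A) = {$, *, +, a}
FOLLOW(B) = {$, *, +, a}
FOLLOW(S) = {$}
Therefore, FOLLOW(A) = {$, *, +, a}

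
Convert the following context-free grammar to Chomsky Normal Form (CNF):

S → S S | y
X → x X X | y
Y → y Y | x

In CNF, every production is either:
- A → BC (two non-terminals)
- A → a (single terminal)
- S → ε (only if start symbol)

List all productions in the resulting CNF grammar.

S → y; TX → x; X → y; TY → y; Y → x; S → S S; X → TX X0; X0 → X X; Y → TY Y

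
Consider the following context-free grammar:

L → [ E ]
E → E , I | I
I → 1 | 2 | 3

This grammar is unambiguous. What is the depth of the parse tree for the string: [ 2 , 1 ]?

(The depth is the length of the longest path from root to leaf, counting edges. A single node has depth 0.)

4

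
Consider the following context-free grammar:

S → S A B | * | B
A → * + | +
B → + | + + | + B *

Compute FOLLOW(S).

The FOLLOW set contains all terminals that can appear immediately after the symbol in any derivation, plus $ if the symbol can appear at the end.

We compute FOLLOW(S) using the standard algorithm.
FOLLOW(S) starts with {$}.
FIRST(A) = {*, +}
FIRST(B) = {+}
FIRST(S) = {*, +}
FOLLOW(A) = {+}
FOLLOW(B) = {$, *, +}
FOLLOW(S) = {$, *, +}
Therefore, FOLLOW(S) = {$, *, +}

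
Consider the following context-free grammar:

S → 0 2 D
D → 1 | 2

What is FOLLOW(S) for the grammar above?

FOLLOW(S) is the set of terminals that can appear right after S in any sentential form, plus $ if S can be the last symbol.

We compute FOLLOW(S) using the standard algorithm.
FOLLOW(S) starts with {$}.
FIRST(D) = {1, 2}
FIRST(S) = {0}
FOLLOW(D) = {$}
FOLLOW(S) = {$}
Therefore, FOLLOW(S) = {$}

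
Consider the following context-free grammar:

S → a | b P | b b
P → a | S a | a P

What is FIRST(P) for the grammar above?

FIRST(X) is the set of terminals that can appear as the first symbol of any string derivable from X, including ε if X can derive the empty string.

We compute FIRST(P) using the standard algorithm.
FIRST(P) = {a, b}
FIRST(S) = {a, b}
Therefore, FIRST(P) = {a, b}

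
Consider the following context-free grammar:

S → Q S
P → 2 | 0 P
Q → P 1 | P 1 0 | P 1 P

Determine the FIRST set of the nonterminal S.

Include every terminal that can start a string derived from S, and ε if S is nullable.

We compute FIRST(S) using the standard algorithm.
FIRST(P) = {0, 2}
FIRST(Q) = {0, 2}
FIRST(S) = {0, 2}
Therefore, FIRST(S) = {0, 2}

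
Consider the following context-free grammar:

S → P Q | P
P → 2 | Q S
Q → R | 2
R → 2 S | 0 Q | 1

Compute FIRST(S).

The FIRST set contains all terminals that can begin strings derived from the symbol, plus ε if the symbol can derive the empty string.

We compute FIRST(S) using the standard algorithm.
FIRST(P) = {0, 1, 2}
FIRST(Q) = {0, 1, 2}
FIRST(R) = {0, 1, 2}
FIRST(S) = {0, 1, 2}
Therefore, FIRST(S) = {0, 1, 2}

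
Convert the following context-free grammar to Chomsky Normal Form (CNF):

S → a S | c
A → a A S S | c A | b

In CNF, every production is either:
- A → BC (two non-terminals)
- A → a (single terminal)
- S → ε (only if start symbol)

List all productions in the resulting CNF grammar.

TA → a; S → c; TC → c; A → b; S → TA S; A → TA X0; X0 → A X1; X1 → S S; A → TC A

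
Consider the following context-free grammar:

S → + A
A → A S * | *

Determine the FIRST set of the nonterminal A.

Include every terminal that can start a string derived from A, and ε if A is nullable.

We compute FIRST(A) using the standard algorithm.
FIRST(A) = {*}
FIRST(S) = {+}
Therefore, FIRST(A) = {*}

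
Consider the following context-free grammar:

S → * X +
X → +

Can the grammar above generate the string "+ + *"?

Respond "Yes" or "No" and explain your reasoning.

No - no valid derivation exists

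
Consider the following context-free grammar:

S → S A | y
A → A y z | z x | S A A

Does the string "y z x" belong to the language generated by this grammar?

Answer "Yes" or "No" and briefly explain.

Yes - a valid derivation exists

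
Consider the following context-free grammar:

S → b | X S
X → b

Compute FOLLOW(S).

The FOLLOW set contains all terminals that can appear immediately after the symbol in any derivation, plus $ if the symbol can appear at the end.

We compute FOLLOW(S) using the standard algorithm.
FOLLOW(S) starts with {$}.
FIRST(S) = {b}
FIRST(X) = {b}
FOLLOW(S) = {$}
FOLLOW(X) = {b}
Therefore, FOLLOW(S) = {$}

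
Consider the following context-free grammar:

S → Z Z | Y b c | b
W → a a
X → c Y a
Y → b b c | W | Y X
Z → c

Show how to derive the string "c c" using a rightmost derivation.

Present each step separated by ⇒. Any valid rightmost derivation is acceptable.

S ⇒ Z Z ⇒ Z c ⇒ c c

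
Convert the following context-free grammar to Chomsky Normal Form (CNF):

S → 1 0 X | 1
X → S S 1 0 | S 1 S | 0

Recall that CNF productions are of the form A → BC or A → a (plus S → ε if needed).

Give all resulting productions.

T1 → 1; T0 → 0; S → 1; X → 0; S → T1 X0; X0 → T0 X; X → S X1; X1 → S X2; X2 → T1 T0; X → S X3; X3 → T1 S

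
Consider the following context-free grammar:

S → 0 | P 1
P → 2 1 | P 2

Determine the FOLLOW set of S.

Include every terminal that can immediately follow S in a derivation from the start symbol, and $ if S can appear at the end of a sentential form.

We compute FOLLOW(S) using the standard algorithm.
FOLLOW(S) starts with {$}.
FIRST(P) = {2}
FIRST(S) = {0, 2}
FOLLOW(P) = {1, 2}
FOLLOW(S) = {$}
Therefore, FOLLOW(S) = {$}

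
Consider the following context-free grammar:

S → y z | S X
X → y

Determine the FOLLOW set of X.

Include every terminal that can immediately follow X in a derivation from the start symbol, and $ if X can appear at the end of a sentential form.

We compute FOLLOW(X) using the standard algorithm.
FOLLOW(S) starts with {$}.
FIRST(S) = {y}
FIRST(X) = {y}
FOLLOW(S) = {$, y}
FOLLOW(X) = {$, y}
Therefore, FOLLOW(X) = {$, y}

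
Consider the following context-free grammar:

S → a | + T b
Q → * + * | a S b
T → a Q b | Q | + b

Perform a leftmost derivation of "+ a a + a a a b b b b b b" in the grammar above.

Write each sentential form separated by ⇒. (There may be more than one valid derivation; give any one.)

S ⇒ + T b ⇒ + a Q b b ⇒ + a a S b b b ⇒ + a a + T b b b b ⇒ + a a + a Q b b b b b ⇒ + a a + a a S b b b b b b ⇒ + a a + a a a b b b b b b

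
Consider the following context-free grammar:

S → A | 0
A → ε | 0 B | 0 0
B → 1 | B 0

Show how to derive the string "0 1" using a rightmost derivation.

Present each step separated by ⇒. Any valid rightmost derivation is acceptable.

S ⇒ A ⇒ 0 B ⇒ 0 1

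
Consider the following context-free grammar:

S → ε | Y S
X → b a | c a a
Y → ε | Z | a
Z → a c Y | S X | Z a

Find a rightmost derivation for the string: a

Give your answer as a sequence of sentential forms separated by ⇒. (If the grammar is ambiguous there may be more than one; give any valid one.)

S ⇒ Y S ⇒ Y ⇒ a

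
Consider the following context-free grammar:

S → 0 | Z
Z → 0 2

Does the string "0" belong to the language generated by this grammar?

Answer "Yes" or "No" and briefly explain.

Yes - a valid derivation exists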